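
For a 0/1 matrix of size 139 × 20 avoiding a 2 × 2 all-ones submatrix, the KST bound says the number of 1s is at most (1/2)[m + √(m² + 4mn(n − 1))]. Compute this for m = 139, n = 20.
z(139, 20; 2, 2) ≤ (1/2)[139 + √(139² + 4·139·20·19)] = (1/2)[139 + √230601] = 309.6047

Kővári–Sós–Turán: let r_1, ..., r_139 be the row sums and z = Σ r_i the total number of 1s. Each pair of columns can share at most one row with both entries 1 (else a 2×2 all-ones block appears), so Σ_i C(r_i, 2) ≤ C(20, 2) = 190. By convexity Σ_i C(r_i, 2) ≥ 139·C(z/139, 2) = z(z − 139)/(2·139), giving z² − 139z − 139·20·19 ≤ 0 and hence z ≤ (1/2)[139 + √(19321 + 4·52820)] = (1/2)[139 + √230601] ≈ (1/2)(139 + 480.2093) = 309.6047.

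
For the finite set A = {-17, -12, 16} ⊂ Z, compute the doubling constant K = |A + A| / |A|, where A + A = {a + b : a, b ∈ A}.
K = |A + A| / |A| = 6/3 = 2

Enumerate A + A = {a + b : a, b ∈ A}. With |A| = 3, there are |A|^2 = 9 ordered sum pairs; collecting distinct values, A + A = {-34, -29, -24, -1, 4, 32}, so |A + A| = 6. Thus K = 6/3 = 2. For comparison, the minimum possible |A + A| over all 3-element sets is 2·3 − 1 = 5 (so min K = 5/3), attained only by arithmetic progressions.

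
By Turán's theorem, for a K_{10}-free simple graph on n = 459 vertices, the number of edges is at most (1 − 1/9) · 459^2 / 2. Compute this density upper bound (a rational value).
Turán density bound = (8/9) · 459^2/2 = 93636

Turán's theorem: ex(n, K_{r+1}) is achieved by the complete r-partite Turán graph T(n, r) with parts as balanced as possible, and is at most (1 − 1/r) · n^2/2. For r = 9, n = 459: the density bound is (8/9) · 210681/2 = 93636. Since 9 ∣ 459, the Turán graph T(459, 9) has parts of equal size 51, and its edge count e(T(459, 9)) = 93636 attains the density bound exactly.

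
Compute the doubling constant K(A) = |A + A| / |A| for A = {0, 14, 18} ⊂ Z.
K = |A + A| / |A| = 6/3 = 2

Enumerate A + A = {a + b : a, b ∈ A}. With |A| = 3, there are |A|^2 = 9 ordered sum pairs; collecting distinct values, A + A = {0, 14, 18, 28, 32, 36}, so |A + A| = 6. Thus K = 6/3 = 2. For comparison, the minimum possible |A + A| over all 3-element sets is 2·3 − 1 = 5 (so min K = 5/3), attained only by arithmetic progressions.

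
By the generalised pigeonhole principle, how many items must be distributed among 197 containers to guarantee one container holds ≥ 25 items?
n = (25 − 1)·197 + 1 = 4729

By the generalised pigeonhole principle, to guarantee some box contains ≥ r objects we need more than (r − 1) · k objects total. Threshold: n = (r − 1) · k + 1. With r = 25 and k = 197: n = 24 · 197 + 1 = 4728 + 1 = 4729. For n = 4728 = 24 · 197, we can put exactly 24 objects in every box, avoiding 25 in any single one — so 4729 is tight.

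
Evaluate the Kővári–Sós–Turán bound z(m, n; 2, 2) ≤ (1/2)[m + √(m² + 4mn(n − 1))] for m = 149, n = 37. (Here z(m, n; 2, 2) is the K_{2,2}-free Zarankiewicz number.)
z(149, 37; 2, 2) ≤ (1/2)[149 + √(149² + 4·149·37·36)] = (1/2)[149 + √816073] = 526.1838

Kővári–Sós–Turán: let r_1, ..., r_149 be the row sums and z = Σ r_i the total number of 1s. Each pair of columns can share at most one row with both entries 1 (else a 2×2 all-ones block appears), so Σ_i C(r_i, 2) ≤ C(37, 2) = 666. By convexity Σ_i C(r_i, 2) ≥ 149·C(z/149, 2) = z(z − 149)/(2·149), giving z² − 149z − 149·37·36 ≤ 0 and hence z ≤ (1/2)[149 + √(22201 + 4·198468)] = (1/2)[149 + √816073] ≈ (1/2)(149 + 903.3676) = 526.1838.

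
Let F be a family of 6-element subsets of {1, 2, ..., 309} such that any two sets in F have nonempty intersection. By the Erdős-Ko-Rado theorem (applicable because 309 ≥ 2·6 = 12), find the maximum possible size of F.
max |F| = C(308, 5) = 22356442416

Erdős-Ko-Rado (1961): when n ≥ 2k, max |F| = C(n−1, k−1). The bound is attained by the star {A : i ∈ A} for any fixed i ∈ [n]. Here C(309−1, 6−1) = C(308, 5) = 22356442416.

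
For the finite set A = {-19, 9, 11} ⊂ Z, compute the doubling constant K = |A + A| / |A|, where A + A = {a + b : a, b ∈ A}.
K = |A + A| / |A| = 6/3 = 2

Enumerate A + A = {a + b : a, b ∈ A}. With |A| = 3, there are |A|^2 = 9 ordered sum pairs; collecting distinct values, A + A = {-38, -10, -8, 18, 20, 22}, so |A + A| = 6. Thus K = 6/3 = 2. For comparison, the minimum possible |A + A| over all 3-element sets is 2·3 − 1 = 5 (so min K = 5/3), attained only by arithmetic progressions.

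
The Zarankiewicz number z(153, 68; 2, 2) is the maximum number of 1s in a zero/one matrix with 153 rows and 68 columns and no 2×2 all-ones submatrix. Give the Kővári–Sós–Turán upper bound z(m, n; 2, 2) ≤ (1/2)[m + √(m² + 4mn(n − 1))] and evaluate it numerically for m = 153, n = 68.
z(153, 68; 2, 2) ≤ (1/2)[153 + √(153² + 4·153·68·67)] = (1/2)[153 + √2811681] = 914.9034

Kővári–Sós–Turán: let r_1, ..., r_153 be the row sums and z = Σ r_i the total number of 1s. Each pair of columns can share at most one row with both entries 1 (else a 2×2 all-ones block appears), so Σ_i C(r_i, 2) ≤ C(68, 2) = 2278. By convexity Σ_i C(r_i, 2) ≥ 153·C(z/153, 2) = z(z − 153)/(2·153), giving z² − 153z − 153·68·67 ≤ 0 and hence z ≤ (1/2)[153 + √(23409 + 4·697068)] = (1/2)[153 + √2811681] ≈ (1/2)(153 + 1676.8068) = 914.9034.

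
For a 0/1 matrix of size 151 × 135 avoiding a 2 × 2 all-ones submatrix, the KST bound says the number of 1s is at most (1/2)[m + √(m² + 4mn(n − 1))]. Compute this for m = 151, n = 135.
z(151, 135; 2, 2) ≤ (1/2)[151 + √(151² + 4·151·135·134)] = (1/2)[151 + √10949161] = 1729.9758

Kővári–Sós–Turán: let r_1, ..., r_151 be the row sums and z = Σ r_i the total number of 1s. Each pair of columns can share at most one row with both entries 1 (else a 2×2 all-ones block appears), so Σ_i C(r_i, 2) ≤ C(135, 2) = 9045. By convexity Σ_i C(r_i, 2) ≥ 151·C(z/151, 2) = z(z − 151)/(2·151), giving z² − 151z − 151·135·134 ≤ 0 and hence z ≤ (1/2)[151 + √(22801 + 4·2731590)] = (1/2)[151 + √10949161] ≈ (1/2)(151 + 3308.9516) = 1729.9758.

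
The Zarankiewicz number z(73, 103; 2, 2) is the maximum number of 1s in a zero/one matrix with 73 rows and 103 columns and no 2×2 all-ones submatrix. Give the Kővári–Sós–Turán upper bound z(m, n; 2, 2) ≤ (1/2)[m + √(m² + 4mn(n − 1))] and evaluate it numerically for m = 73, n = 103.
z(73, 103; 2, 2) ≤ (1/2)[73 + √(73² + 4·73·103·102)] = (1/2)[73 + √3073081] = 913.0103

Kővári–Sós–Turán: let r_1, ..., r_73 be the row sums and z = Σ r_i the total number of 1s. Each pair of columns can share at most one row with both entries 1 (else a 2×2 all-ones block appears), so Σ_i C(r_i, 2) ≤ C(103, 2) = 5253. By convexity Σ_i C(r_i, 2) ≥ 73·C(z/73, 2) = z(z − 73)/(2·73), giving z² − 73z − 73·103·102 ≤ 0 and hence z ≤ (1/2)[73 + √(5329 + 4·766938)] = (1/2)[73 + √3073081] ≈ (1/2)(73 + 1753.0205) = 913.0103.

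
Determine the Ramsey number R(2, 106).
R(2, 106) = 106

R(2, k) = k for all k ≥ 2: in a 2-colouring of K_k, either some edge is red (a red K_2) or all edges are blue (a blue K_k). And K_{105} coloured all-blue has no blue K_106, so R(2, 106) > 105. Hence R(2, 106) = 106.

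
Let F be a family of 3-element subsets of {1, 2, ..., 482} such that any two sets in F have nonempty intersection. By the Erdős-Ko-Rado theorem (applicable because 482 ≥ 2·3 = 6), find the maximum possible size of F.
max |F| = C(481, 2) = 115440

The Erdős-Ko-Rado theorem states: for n ≥ 2k, an intersecting family of k-subsets of an n-element set has size at most C(n − 1, k − 1), with equality for 'star' families {A ⊆ [n] : |A| = k, i ∈ A} (fix an element i). For n = 482, k = 3: C(481, 2) = 115440.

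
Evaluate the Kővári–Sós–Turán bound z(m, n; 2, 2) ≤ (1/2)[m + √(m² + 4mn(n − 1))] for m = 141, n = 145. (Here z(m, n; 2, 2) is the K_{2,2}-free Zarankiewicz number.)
z(141, 145; 2, 2) ≤ (1/2)[141 + √(141² + 4·141·145·144)] = (1/2)[141 + √11796201] = 1787.7799

Kővári–Sós–Turán: let r_1, ..., r_141 be the row sums and z = Σ r_i the total number of 1s. Each pair of columns can share at most one row with both entries 1 (else a 2×2 all-ones block appears), so Σ_i C(r_i, 2) ≤ C(145, 2) = 10440. By convexity Σ_i C(r_i, 2) ≥ 141·C(z/141, 2) = z(z − 141)/(2·141), giving z² − 141z − 141·145·144 ≤ 0 and hence z ≤ (1/2)[141 + √(19881 + 4·2944080)] = (1/2)[141 + √11796201] ≈ (1/2)(141 + 3434.5598) = 1787.7799.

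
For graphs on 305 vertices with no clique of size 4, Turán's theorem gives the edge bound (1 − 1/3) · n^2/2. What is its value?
Turán density bound = (2/3) · 305^2/2 = 93025/3 ≈ 31008.3333

Turán's theorem: ex(n, K_{r+1}) is achieved by the complete r-partite Turán graph T(n, r) with parts as balanced as possible, and is at most (1 − 1/r) · n^2/2. For r = 3, n = 305: the density bound is (2/3) · 93025/2 = 93025/3 ≈ 31008.3333. The integer-valued extremum is e(T(305, 3)) = 31008, which is strictly less than the density bound 93025/3 since 3 ∤ 305 (the parts of T(305, 3) cannot all be equal).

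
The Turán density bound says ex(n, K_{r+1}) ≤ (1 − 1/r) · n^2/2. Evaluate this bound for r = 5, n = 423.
Turán density bound = (4/5) · 423^2/2 = 357858/5 ≈ 71571.6

Turán's theorem: ex(n, K_{r+1}) is achieved by the complete r-partite Turán graph T(n, r) with parts as balanced as possible, and is at most (1 − 1/r) · n^2/2. For r = 5, n = 423: the density bound is (4/5) · 178929/2 = 357858/5 ≈ 71571.6. The integer-valued extremum is e(T(423, 5)) = 71571, which is strictly less than the density bound 357858/5 since 5 ∤ 423 (the parts of T(423, 5) cannot all be equal).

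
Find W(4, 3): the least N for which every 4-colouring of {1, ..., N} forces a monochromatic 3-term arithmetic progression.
W(4, 3) = 76

This is a classical value, W(4, 3) = 76, established by combining an explicit 4-colouring of {1, ..., 75} with no monochromatic 3-AP (giving the lower bound W(4, 3) > 75) and a finite case analysis / exhaustive computer search showing every 4-colouring of {1, ..., 76} has such an AP.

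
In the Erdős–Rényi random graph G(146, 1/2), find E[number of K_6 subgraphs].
E[# K_6] = C(146, 6) · (1/2)^C(6, 2) = 12122560164 / 2^15 = 3030640041/8192 ≈ 369951.176880

For each 6-subset S of vertices (there are C(146, 6) = 12122560164 such S), let X_S = 1 if S induces a K_6 (all C(6, 2) = 15 edges present). Then P(X_S = 1) = (1/2)^15 = 1/32768. By linearity of expectation, E[# K_6] = C(146, 6) · (1/2)^15 = 12122560164 / 32768 = 3030640041/8192 ≈ 369951.176880.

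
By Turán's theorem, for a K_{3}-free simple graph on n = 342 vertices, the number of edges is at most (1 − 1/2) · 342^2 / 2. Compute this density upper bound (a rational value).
Turán density bound = (1/2) · 342^2/2 = 29241

Turán's theorem: ex(n, K_{r+1}) is achieved by the complete r-partite Turán graph T(n, r) with parts as balanced as possible, and is at most (1 − 1/r) · n^2/2. For r = 2, n = 342: the density bound is (1/2) · 116964/2 = 29241. Since 2 ∣ 342, the Turán graph T(342, 2) has parts of equal size 171, and its edge count e(T(342, 2)) = 29241 attains the density bound exactly.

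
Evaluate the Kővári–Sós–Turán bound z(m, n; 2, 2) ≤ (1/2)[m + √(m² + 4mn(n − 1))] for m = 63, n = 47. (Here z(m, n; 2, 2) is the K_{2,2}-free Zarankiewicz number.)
z(63, 47; 2, 2) ≤ (1/2)[63 + √(63² + 4·63·47·46)] = (1/2)[63 + √548793] = 401.9028

Kővári–Sós–Turán: let r_1, ..., r_63 be the row sums and z = Σ r_i the total number of 1s. Each pair of columns can share at most one row with both entries 1 (else a 2×2 all-ones block appears), so Σ_i C(r_i, 2) ≤ C(47, 2) = 1081. By convexity Σ_i C(r_i, 2) ≥ 63·C(z/63, 2) = z(z − 63)/(2·63), giving z² − 63z − 63·47·46 ≤ 0 and hence z ≤ (1/2)[63 + √(3969 + 4·136206)] = (1/2)[63 + √548793] ≈ (1/2)(63 + 740.8056) = 401.9028.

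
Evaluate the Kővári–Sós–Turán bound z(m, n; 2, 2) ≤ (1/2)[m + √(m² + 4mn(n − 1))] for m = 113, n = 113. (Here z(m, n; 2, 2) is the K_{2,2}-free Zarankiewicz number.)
z(113, 113; 2, 2) ≤ (1/2)[113 + √(113² + 4·113·113·112)] = (1/2)[113 + √5733281] = 1253.7135

Kővári–Sós–Turán: let r_1, ..., r_113 be the row sums and z = Σ r_i the total number of 1s. Each pair of columns can share at most one row with both entries 1 (else a 2×2 all-ones block appears), so Σ_i C(r_i, 2) ≤ C(113, 2) = 6328. By convexity Σ_i C(r_i, 2) ≥ 113·C(z/113, 2) = z(z − 113)/(2·113), giving z² − 113z − 113·113·112 ≤ 0 and hence z ≤ (1/2)[113 + √(12769 + 4·1430128)] = (1/2)[113 + √5733281] ≈ (1/2)(113 + 2394.4271) = 1253.7135.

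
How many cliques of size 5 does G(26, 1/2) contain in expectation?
E[# K_5] = C(26, 5) · (1/2)^C(5, 2) = 65780 / 2^10 = 16445/256 ≈ 64.238281

For each 5-subset S of vertices (there are C(26, 5) = 65780 such S), let X_S = 1 if S induces a K_5 (all C(5, 2) = 10 edges present). Then P(X_S = 1) = (1/2)^10 = 1/1024. By linearity of expectation, E[# K_5] = C(26, 5) · (1/2)^10 = 65780 / 1024 = 16445/256 ≈ 64.238281.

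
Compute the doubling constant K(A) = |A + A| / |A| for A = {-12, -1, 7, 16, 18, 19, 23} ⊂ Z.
K = |A + A| / |A| = 27/7

Enumerate A + A = {a + b : a, b ∈ A}. With |A| = 7, there are |A|^2 = 49 ordered sum pairs; collecting distinct values, A + A = {-24, -13, -5, -2, 4, 6, 7, 11, 14, 15, 17, 18, 22, 23, 25, 26, 30, 32, 34, 35, 36, 37, 38, 39, 41, 42, 46}, so |A + A| = 27. Thus K = 27/7. For comparison, the minimum possible |A + A| over all 7-element sets is 2·7 − 1 = 13 (so min K = 13/7), attained only by arithmetic progressions.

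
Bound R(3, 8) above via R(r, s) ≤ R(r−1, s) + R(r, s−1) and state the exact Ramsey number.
R(3, 8) ≤ R(2, 8) + R(3, 7) = 8 + 23 = 31; exact value R(3, 8) = 28.

The Erdős–Szekeres recurrence R(r, s) ≤ R(r−1, s) + R(r, s−1) applied to (r, s) = (3, 8) gives
  R(3, 8) ≤ R(2, 8) + R(3, 7) = 8 + 23 = 31.
(Recall R(2, k) = k and R is symmetric.) The recurrence is not tight here (it gives 31, but the exact value is R(3, 8) = 28); the tight upper bound requires a sharper argument than the simple recurrence, combined with a lower-bound construction on K_{27}.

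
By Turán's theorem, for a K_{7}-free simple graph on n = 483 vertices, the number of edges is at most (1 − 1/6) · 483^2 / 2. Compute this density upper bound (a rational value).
Turán density bound = (5/6) · 483^2/2 = 388815/4 ≈ 97203.75

Turán's theorem: ex(n, K_{r+1}) is achieved by the complete r-partite Turán graph T(n, r) with parts as balanced as possible, and is at most (1 − 1/r) · n^2/2. For r = 6, n = 483: the density bound is (5/6) · 233289/2 = 388815/4 ≈ 97203.75. The integer-valued extremum is e(T(483, 6)) = 97203, which is strictly less than the density bound 388815/4 since 6 ∤ 483 (the parts of T(483, 6) cannot all be equal).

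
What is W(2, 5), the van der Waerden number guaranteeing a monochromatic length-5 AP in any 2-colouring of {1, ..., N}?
W(2, 5) = 178

W(2, 5) = 178. The lower bound W(2, 5) > 177 comes from an explicit good 2-colouring of [1, 177]; the upper bound W(2, 5) ≤ 178 was verified by exhaustive search over 2-colourings of [1, 178].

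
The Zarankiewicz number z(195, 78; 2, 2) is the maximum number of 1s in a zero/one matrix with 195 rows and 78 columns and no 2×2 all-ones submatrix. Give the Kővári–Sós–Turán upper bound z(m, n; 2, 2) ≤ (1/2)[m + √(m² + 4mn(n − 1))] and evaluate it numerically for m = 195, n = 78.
z(195, 78; 2, 2) ≤ (1/2)[195 + √(195² + 4·195·78·77)] = (1/2)[195 + √4722705] = 1184.0893

Kővári–Sós–Turán: let r_1, ..., r_195 be the row sums and z = Σ r_i the total number of 1s. Each pair of columns can share at most one row with both entries 1 (else a 2×2 all-ones block appears), so Σ_i C(r_i, 2) ≤ C(78, 2) = 3003. By convexity Σ_i C(r_i, 2) ≥ 195·C(z/195, 2) = z(z − 195)/(2·195), giving z² − 195z − 195·78·77 ≤ 0 and hence z ≤ (1/2)[195 + √(38025 + 4·1171170)] = (1/2)[195 + √4722705] ≈ (1/2)(195 + 2173.1785) = 1184.0893.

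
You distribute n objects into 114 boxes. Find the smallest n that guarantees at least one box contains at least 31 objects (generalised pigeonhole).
n = (31 − 1)·114 + 1 = 3421

By the generalised pigeonhole principle, to guarantee some box contains ≥ r objects we need more than (r − 1) · k objects total. Threshold: n = (r − 1) · k + 1. With r = 31 and k = 114: n = 30 · 114 + 1 = 3420 + 1 = 3421. For n = 3420 = 30 · 114, we can put exactly 30 objects in every box, avoiding 31 in any single one — so 3421 is tight.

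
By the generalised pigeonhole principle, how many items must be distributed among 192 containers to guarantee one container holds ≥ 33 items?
n = (33 − 1)·192 + 1 = 6145

By the generalised pigeonhole principle, to guarantee some box contains ≥ r objects we need more than (r − 1) · k objects total. Threshold: n = (r − 1) · k + 1. With r = 33 and k = 192: n = 32 · 192 + 1 = 6144 + 1 = 6145. For n = 6144 = 32 · 192, we can put exactly 32 objects in every box, avoiding 33 in any single one — so 6145 is tight.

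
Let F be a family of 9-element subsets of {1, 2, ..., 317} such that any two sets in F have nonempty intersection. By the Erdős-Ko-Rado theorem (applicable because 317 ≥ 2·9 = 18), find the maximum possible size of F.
max |F| = C(316, 8) = 2255206189975245

The Erdős-Ko-Rado theorem states: for n ≥ 2k, an intersecting family of k-subsets of an n-element set has size at most C(n − 1, k − 1), with equality for 'star' families {A ⊆ [n] : |A| = k, i ∈ A} (fix an element i). For n = 317, k = 9: C(316, 8) = 2255206189975245.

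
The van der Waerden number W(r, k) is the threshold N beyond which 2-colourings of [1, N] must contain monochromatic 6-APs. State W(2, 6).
W(2, 6) = 1132

W(2, 6) = 1132. The lower bound W(2, 6) > 1131 comes from an explicit good 2-colouring of [1, 1131]; the upper bound W(2, 6) ≤ 1132 was verified by exhaustive search over 2-colourings of [1, 1132].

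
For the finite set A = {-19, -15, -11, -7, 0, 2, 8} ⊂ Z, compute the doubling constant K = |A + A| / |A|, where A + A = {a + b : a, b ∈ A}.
K = |A + A| / |A| = 23/7

Enumerate A + A = {a + b : a, b ∈ A}. With |A| = 7, there are |A|^2 = 49 ordered sum pairs; collecting distinct values, A + A = {-38, -34, -30, -26, -22, -19, -18, -17, -15, -14, -13, -11, -9, -7, -5, -3, 0, 1, 2, 4, 8, 10, 16}, so |A + A| = 23. Thus K = 23/7. For comparison, the minimum possible |A + A| over all 7-element sets is 2·7 − 1 = 13 (so min K = 13/7), attained only by arithmetic progressions.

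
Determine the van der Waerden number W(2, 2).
W(2, 2) = 2 + 1 = 3

A 2-term AP is any pair of integers, so a monochromatic 2-AP exists iff some colour is used at least twice. With 2 colours, the colouring i ↦ i on {1, ..., 2} uses each colour once, avoiding any monochromatic pair, so W(2, 2) > 2. For {1, ..., 3}, pigeonhole forces two integers of the same colour, which form a monochromatic 2-AP. Hence W(2, 2) = 3.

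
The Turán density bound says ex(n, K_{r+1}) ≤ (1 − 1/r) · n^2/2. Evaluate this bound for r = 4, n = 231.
Turán density bound = (3/4) · 231^2/2 = 160083/8 ≈ 20010.375

Turán's theorem: ex(n, K_{r+1}) is achieved by the complete r-partite Turán graph T(n, r) with parts as balanced as possible, and is at most (1 − 1/r) · n^2/2. For r = 4, n = 231: the density bound is (3/4) · 53361/2 = 160083/8 ≈ 20010.375. The integer-valued extremum is e(T(231, 4)) = 20010, which is strictly less than the density bound 160083/8 since 4 ∤ 231 (the parts of T(231, 4) cannot all be equal).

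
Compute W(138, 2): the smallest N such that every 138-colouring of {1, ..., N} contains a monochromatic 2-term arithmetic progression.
W(138, 2) = 138 + 1 = 139

A 2-term AP is any pair of integers, so a monochromatic 2-AP exists iff some colour is used at least twice. With 138 colours, the colouring i ↦ i on {1, ..., 138} uses each colour once, avoiding any monochromatic pair, so W(138, 2) > 138. For {1, ..., 139}, pigeonhole forces two integers of the same colour, which form a monochromatic 2-AP. Hence W(138, 2) = 139.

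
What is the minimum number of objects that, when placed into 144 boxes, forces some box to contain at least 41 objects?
n = (41 − 1)·144 + 1 = 5761

By the generalised pigeonhole principle, to guarantee some box contains ≥ r objects we need more than (r − 1) · k objects total. Threshold: n = (r − 1) · k + 1. With r = 41 and k = 144: n = 40 · 144 + 1 = 5760 + 1 = 5761. For n = 5760 = 40 · 144, we can put exactly 40 objects in every box, avoiding 41 in any single one — so 5761 is tight.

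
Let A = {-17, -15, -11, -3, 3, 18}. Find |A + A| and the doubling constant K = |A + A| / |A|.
K = |A + A| / |A| = 20/6 = 10/3

Enumerate A + A = {a + b : a, b ∈ A}. With |A| = 6, there are |A|^2 = 36 ordered sum pairs; collecting distinct values, A + A = {-34, -32, -30, -28, -26, -22, -20, -18, -14, -12, -8, -6, 0, 1, 3, 6, 7, 15, 21, 36}, so |A + A| = 20. Thus K = 20/6 = 10/3. For comparison, the minimum possible |A + A| over all 6-element sets is 2·6 − 1 = 11 (so min K = 11/6), attained only by arithmetic progressions.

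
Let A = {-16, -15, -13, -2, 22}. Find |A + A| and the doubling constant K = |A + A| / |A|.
K = |A + A| / |A| = 15/5 = 3

Enumerate A + A = {a + b : a, b ∈ A}. With |A| = 5, there are |A|^2 = 25 ordered sum pairs; collecting distinct values, A + A = {-32, -31, -30, -29, -28, -26, -18, -17, -15, -4, 6, 7, 9, 20, 44}, so |A + A| = 15. Thus K = 15/5 = 3. For comparison, the minimum possible |A + A| over all 5-element sets is 2·5 − 1 = 9 (so min K = 9/5), attained only by arithmetic progressions.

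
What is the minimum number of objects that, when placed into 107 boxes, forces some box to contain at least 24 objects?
n = (24 − 1)·107 + 1 = 2462

By the generalised pigeonhole principle, to guarantee some box contains ≥ r objects we need more than (r − 1) · k objects total. Threshold: n = (r − 1) · k + 1. With r = 24 and k = 107: n = 23 · 107 + 1 = 2461 + 1 = 2462. For n = 2461 = 23 · 107, we can put exactly 23 objects in every box, avoiding 24 in any single one — so 2462 is tight.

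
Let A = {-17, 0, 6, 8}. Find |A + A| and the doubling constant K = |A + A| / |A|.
K = |A + A| / |A| = 10/4 = 5/2

Enumerate A + A = {a + b : a, b ∈ A}. With |A| = 4, there are |A|^2 = 16 ordered sum pairs; collecting distinct values, A + A = {-34, -17, -11, -9, 0, 6, 8, 12, 14, 16}, so |A + A| = 10. Thus K = 10/4 = 5/2. For comparison, the minimum possible |A + A| over all 4-element sets is 2·4 − 1 = 7 (so min K = 7/4), attained only by arithmetic progressions.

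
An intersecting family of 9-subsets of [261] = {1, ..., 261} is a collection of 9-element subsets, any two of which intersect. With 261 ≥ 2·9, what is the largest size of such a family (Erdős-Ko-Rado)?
max |F| = C(260, 8) = 464557848245920

Erdős-Ko-Rado (1961): when n ≥ 2k, max |F| = C(n−1, k−1). The bound is attained by the star {A : i ∈ A} for any fixed i ∈ [n]. Here C(261−1, 9−1) = C(260, 8) = 464557848245920.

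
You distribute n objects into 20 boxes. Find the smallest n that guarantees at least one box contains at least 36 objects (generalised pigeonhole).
n = (36 − 1)·20 + 1 = 701

By the generalised pigeonhole principle, to guarantee some box contains ≥ r objects we need more than (r − 1) · k objects total. Threshold: n = (r − 1) · k + 1. With r = 36 and k = 20: n = 35 · 20 + 1 = 700 + 1 = 701. For n = 700 = 35 · 20, we can put exactly 35 objects in every box, avoiding 36 in any single one — so 701 is tight.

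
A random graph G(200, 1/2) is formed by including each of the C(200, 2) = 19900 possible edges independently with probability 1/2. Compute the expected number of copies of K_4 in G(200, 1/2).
E[# K_4] = C(200, 4) · (1/2)^C(4, 2) = 64684950 / 2^6 = 32342475/32 = 1010702.34375

For each 4-subset S of vertices (there are C(200, 4) = 64684950 such S), let X_S = 1 if S induces a K_4 (all C(4, 2) = 6 edges present). Then P(X_S = 1) = (1/2)^6 = 1/64. By linearity of expectation, E[# K_4] = C(200, 4) · (1/2)^6 = 64684950 / 64 = 32342475/32 = 1010702.34375.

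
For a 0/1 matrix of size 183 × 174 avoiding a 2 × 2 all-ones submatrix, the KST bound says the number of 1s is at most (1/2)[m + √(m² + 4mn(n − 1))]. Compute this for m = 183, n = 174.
z(183, 174; 2, 2) ≤ (1/2)[183 + √(183² + 4·183·174·173)] = (1/2)[183 + √22068153] = 2440.3376

Kővári–Sós–Turán: let r_1, ..., r_183 be the row sums and z = Σ r_i the total number of 1s. Each pair of columns can share at most one row with both entries 1 (else a 2×2 all-ones block appears), so Σ_i C(r_i, 2) ≤ C(174, 2) = 15051. By convexity Σ_i C(r_i, 2) ≥ 183·C(z/183, 2) = z(z − 183)/(2·183), giving z² − 183z − 183·174·173 ≤ 0 and hence z ≤ (1/2)[183 + √(33489 + 4·5508666)] = (1/2)[183 + √22068153] ≈ (1/2)(183 + 4697.6753) = 2440.3376.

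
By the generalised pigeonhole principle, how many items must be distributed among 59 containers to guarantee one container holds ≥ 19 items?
n = (19 − 1)·59 + 1 = 1063

By the generalised pigeonhole principle, to guarantee some box contains ≥ r objects we need more than (r − 1) · k objects total. Threshold: n = (r − 1) · k + 1. With r = 19 and k = 59: n = 18 · 59 + 1 = 1062 + 1 = 1063. For n = 1062 = 18 · 59, we can put exactly 18 objects in every box, avoiding 19 in any single one — so 1063 is tight.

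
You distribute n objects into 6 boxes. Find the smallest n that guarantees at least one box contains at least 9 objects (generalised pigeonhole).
n = (9 − 1)·6 + 1 = 49

By the generalised pigeonhole principle, to guarantee some box contains ≥ r objects we need more than (r − 1) · k objects total. Threshold: n = (r − 1) · k + 1. With r = 9 and k = 6: n = 8 · 6 + 1 = 48 + 1 = 49. For n = 48 = 8 · 6, we can put exactly 8 objects in every box, avoiding 9 in any single one — so 49 is tight.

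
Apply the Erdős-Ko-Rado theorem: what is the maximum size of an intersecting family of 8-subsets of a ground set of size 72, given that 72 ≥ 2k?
max |F| = C(71, 7) = 1329890705

Erdős-Ko-Rado (1961): when n ≥ 2k, max |F| = C(n−1, k−1). The bound is attained by the star {A : i ∈ A} for any fixed i ∈ [n]. Here C(72−1, 8−1) = C(71, 7) = 1329890705.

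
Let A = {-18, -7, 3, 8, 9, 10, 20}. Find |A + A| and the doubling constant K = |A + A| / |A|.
K = |A + A| / |A| = 25/7

Enumerate A + A = {a + b : a, b ∈ A}. With |A| = 7, there are |A|^2 = 49 ordered sum pairs; collecting distinct values, A + A = {-36, -25, -15, -14, -10, -9, -8, -4, 1, 2, 3, 6, 11, 12, 13, 16, 17, 18, 19, 20, 23, 28, 29, 30, 40}, so |A + A| = 25. Thus K = 25/7. For comparison, the minimum possible |A + A| over all 7-element sets is 2·7 − 1 = 13 (so min K = 13/7), attained only by arithmetic progressions.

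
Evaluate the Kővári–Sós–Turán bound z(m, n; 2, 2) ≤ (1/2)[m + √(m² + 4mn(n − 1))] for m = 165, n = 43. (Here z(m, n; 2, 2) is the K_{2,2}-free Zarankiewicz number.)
z(165, 43; 2, 2) ≤ (1/2)[165 + √(165² + 4·165·43·42)] = (1/2)[165 + √1219185] = 634.5836

Kővári–Sós–Turán: let r_1, ..., r_165 be the row sums and z = Σ r_i the total number of 1s. Each pair of columns can share at most one row with both entries 1 (else a 2×2 all-ones block appears), so Σ_i C(r_i, 2) ≤ C(43, 2) = 903. By convexity Σ_i C(r_i, 2) ≥ 165·C(z/165, 2) = z(z − 165)/(2·165), giving z² − 165z − 165·43·42 ≤ 0 and hence z ≤ (1/2)[165 + √(27225 + 4·297990)] = (1/2)[165 + √1219185] ≈ (1/2)(165 + 1104.1671) = 634.5836.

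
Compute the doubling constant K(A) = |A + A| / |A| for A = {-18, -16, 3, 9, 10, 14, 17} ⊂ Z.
K = |A + A| / |A| = 27/7

Enumerate A + A = {a + b : a, b ∈ A}. With |A| = 7, there are |A|^2 = 49 ordered sum pairs; collecting distinct values, A + A = {-36, -34, -32, -15, -13, -9, -8, -7, -6, -4, -2, -1, 1, 6, 12, 13, 17, 18, 19, 20, 23, 24, 26, 27, 28, 31, 34}, so |A + A| = 27. Thus K = 27/7. For comparison, the minimum possible |A + A| over all 7-element sets is 2·7 − 1 = 13 (so min K = 13/7), attained only by arithmetic progressions.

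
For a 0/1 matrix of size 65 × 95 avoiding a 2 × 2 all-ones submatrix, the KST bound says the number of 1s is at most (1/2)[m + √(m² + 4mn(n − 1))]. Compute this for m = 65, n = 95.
z(65, 95; 2, 2) ≤ (1/2)[65 + √(65² + 4·65·95·94)] = (1/2)[65 + √2326025] = 795.0656

Kővári–Sós–Turán: let r_1, ..., r_65 be the row sums and z = Σ r_i the total number of 1s. Each pair of columns can share at most one row with both entries 1 (else a 2×2 all-ones block appears), so Σ_i C(r_i, 2) ≤ C(95, 2) = 4465. By convexity Σ_i C(r_i, 2) ≥ 65·C(z/65, 2) = z(z − 65)/(2·65), giving z² − 65z − 65·95·94 ≤ 0 and hence z ≤ (1/2)[65 + √(4225 + 4·580450)] = (1/2)[65 + √2326025] ≈ (1/2)(65 + 1525.1311) = 795.0656.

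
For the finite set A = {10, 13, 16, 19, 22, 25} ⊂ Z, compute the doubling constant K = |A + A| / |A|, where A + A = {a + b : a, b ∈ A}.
K = |A + A| / |A| = 11/6

Enumerate A + A = {a + b : a, b ∈ A}. With |A| = 6, there are |A|^2 = 36 ordered sum pairs; collecting distinct values, A + A = {20, 23, 26, 29, 32, 35, 38, 41, 44, 47, 50}, so |A + A| = 11. Thus K = 11/6. Here |A + A| = 2|A| − 1 = 11, the minimum possible — so K = 11/6 is minimal, which holds iff A is an arithmetic progression.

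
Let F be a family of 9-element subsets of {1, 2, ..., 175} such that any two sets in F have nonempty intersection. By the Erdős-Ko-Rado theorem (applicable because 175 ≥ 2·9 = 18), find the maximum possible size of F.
max |F| = C(174, 8) = 17699490469791

Erdős-Ko-Rado (1961): when n ≥ 2k, max |F| = C(n−1, k−1). The bound is attained by the star {A : i ∈ A} for any fixed i ∈ [n]. Here C(175−1, 9−1) = C(174, 8) = 17699490469791.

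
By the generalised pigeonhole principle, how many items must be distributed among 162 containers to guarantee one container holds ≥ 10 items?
n = (10 − 1)·162 + 1 = 1459

By the generalised pigeonhole principle, to guarantee some box contains ≥ r objects we need more than (r − 1) · k objects total. Threshold: n = (r − 1) · k + 1. With r = 10 and k = 162: n = 9 · 162 + 1 = 1458 + 1 = 1459. For n = 1458 = 9 · 162, we can put exactly 9 objects in every box, avoiding 10 in any single one — so 1459 is tight.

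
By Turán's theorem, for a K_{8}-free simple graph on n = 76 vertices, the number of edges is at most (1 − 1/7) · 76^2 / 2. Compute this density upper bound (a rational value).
Turán density bound = (6/7) · 76^2/2 = 17328/7 ≈ 2475.4286

Turán's theorem: ex(n, K_{r+1}) is achieved by the complete r-partite Turán graph T(n, r) with parts as balanced as possible, and is at most (1 − 1/r) · n^2/2. For r = 7, n = 76: the density bound is (6/7) · 5776/2 = 17328/7 ≈ 2475.4286. The integer-valued extremum is e(T(76, 7)) = 2475, which is strictly less than the density bound 17328/7 since 7 ∤ 76 (the parts of T(76, 7) cannot all be equal).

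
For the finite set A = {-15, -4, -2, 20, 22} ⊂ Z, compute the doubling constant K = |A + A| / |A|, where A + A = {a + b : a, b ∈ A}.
K = |A + A| / |A| = 14/5

Enumerate A + A = {a + b : a, b ∈ A}. With |A| = 5, there are |A|^2 = 25 ordered sum pairs; collecting distinct values, A + A = {-30, -19, -17, -8, -6, -4, 5, 7, 16, 18, 20, 40, 42, 44}, so |A + A| = 14. Thus K = 14/5. For comparison, the minimum possible |A + A| over all 5-element sets is 2·5 − 1 = 9 (so min K = 9/5), attained only by arithmetic progressions.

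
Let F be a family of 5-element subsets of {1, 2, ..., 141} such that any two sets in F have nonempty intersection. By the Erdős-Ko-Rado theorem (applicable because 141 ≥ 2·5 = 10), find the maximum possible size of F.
max |F| = C(140, 4) = 15329615

Erdős-Ko-Rado (1961): when n ≥ 2k, max |F| = C(n−1, k−1). The bound is attained by the star {A : i ∈ A} for any fixed i ∈ [n]. Here C(141−1, 5−1) = C(140, 4) = 15329615.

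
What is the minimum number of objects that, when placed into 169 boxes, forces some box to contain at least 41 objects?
n = (41 − 1)·169 + 1 = 6761

By the generalised pigeonhole principle, to guarantee some box contains ≥ r objects we need more than (r − 1) · k objects total. Threshold: n = (r − 1) · k + 1. With r = 41 and k = 169: n = 40 · 169 + 1 = 6760 + 1 = 6761. For n = 6760 = 40 · 169, we can put exactly 40 objects in every box, avoiding 41 in any single one — so 6761 is tight.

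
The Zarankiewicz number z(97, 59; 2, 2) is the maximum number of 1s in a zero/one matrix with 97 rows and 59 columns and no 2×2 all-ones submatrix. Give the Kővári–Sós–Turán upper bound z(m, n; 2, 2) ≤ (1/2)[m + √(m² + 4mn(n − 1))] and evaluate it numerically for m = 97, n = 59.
z(97, 59; 2, 2) ≤ (1/2)[97 + √(97² + 4·97·59·58)] = (1/2)[97 + √1337145] = 626.6749

Kővári–Sós–Turán: let r_1, ..., r_97 be the row sums and z = Σ r_i the total number of 1s. Each pair of columns can share at most one row with both entries 1 (else a 2×2 all-ones block appears), so Σ_i C(r_i, 2) ≤ C(59, 2) = 1711. By convexity Σ_i C(r_i, 2) ≥ 97·C(z/97, 2) = z(z − 97)/(2·97), giving z² − 97z − 97·59·58 ≤ 0 and hence z ≤ (1/2)[97 + √(9409 + 4·331934)] = (1/2)[97 + √1337145] ≈ (1/2)(97 + 1156.3499) = 626.6749.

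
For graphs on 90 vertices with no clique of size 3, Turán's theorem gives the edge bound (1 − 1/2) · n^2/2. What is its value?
Turán density bound = (1/2) · 90^2/2 = 2025

Turán's theorem: ex(n, K_{r+1}) is achieved by the complete r-partite Turán graph T(n, r) with parts as balanced as possible, and is at most (1 − 1/r) · n^2/2. For r = 2, n = 90: the density bound is (1/2) · 8100/2 = 2025. Since 2 ∣ 90, the Turán graph T(90, 2) has parts of equal size 45, and its edge count e(T(90, 2)) = 2025 attains the density bound exactly.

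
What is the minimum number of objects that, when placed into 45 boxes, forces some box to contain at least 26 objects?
n = (26 − 1)·45 + 1 = 1126

By the generalised pigeonhole principle, to guarantee some box contains ≥ r objects we need more than (r − 1) · k objects total. Threshold: n = (r − 1) · k + 1. With r = 26 and k = 45: n = 25 · 45 + 1 = 1125 + 1 = 1126. For n = 1125 = 25 · 45, we can put exactly 25 objects in every box, avoiding 26 in any single one — so 1126 is tight.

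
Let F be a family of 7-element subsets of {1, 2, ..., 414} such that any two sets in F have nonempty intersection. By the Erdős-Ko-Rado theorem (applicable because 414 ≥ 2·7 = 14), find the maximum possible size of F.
max |F| = C(413, 6) = 6645442750156

Erdős-Ko-Rado (1961): when n ≥ 2k, max |F| = C(n−1, k−1). The bound is attained by the star {A : i ∈ A} for any fixed i ∈ [n]. Here C(414−1, 7−1) = C(413, 6) = 6645442750156.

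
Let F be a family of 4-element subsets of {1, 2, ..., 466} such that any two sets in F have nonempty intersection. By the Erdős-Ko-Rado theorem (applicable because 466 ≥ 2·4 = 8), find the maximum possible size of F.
max |F| = C(465, 3) = 16649480

Erdős-Ko-Rado (1961): when n ≥ 2k, max |F| = C(n−1, k−1). The bound is attained by the star {A : i ∈ A} for any fixed i ∈ [n]. Here C(466−1, 4−1) = C(465, 3) = 16649480.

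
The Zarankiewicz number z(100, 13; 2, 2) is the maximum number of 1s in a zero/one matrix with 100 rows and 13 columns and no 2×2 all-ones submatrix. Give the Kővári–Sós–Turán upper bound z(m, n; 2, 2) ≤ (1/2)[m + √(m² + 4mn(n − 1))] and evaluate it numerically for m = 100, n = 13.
z(100, 13; 2, 2) ≤ (1/2)[100 + √(100² + 4·100·13·12)] = (1/2)[100 + √72400] = 184.5362

Kővári–Sós–Turán: let r_1, ..., r_100 be the row sums and z = Σ r_i the total number of 1s. Each pair of columns can share at most one row with both entries 1 (else a 2×2 all-ones block appears), so Σ_i C(r_i, 2) ≤ C(13, 2) = 78. By convexity Σ_i C(r_i, 2) ≥ 100·C(z/100, 2) = z(z − 100)/(2·100), giving z² − 100z − 100·13·12 ≤ 0 and hence z ≤ (1/2)[100 + √(10000 + 4·15600)] = (1/2)[100 + √72400] ≈ (1/2)(100 + 269.0725) = 184.5362.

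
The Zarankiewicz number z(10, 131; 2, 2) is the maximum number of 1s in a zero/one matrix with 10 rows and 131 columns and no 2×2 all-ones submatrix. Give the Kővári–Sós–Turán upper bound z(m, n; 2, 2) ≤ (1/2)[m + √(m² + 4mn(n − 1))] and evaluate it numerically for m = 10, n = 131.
z(10, 131; 2, 2) ≤ (1/2)[10 + √(10² + 4·10·131·130)] = (1/2)[10 + √681300] = 417.7045

Kővári–Sós–Turán: let r_1, ..., r_10 be the row sums and z = Σ r_i the total number of 1s. Each pair of columns can share at most one row with both entries 1 (else a 2×2 all-ones block appears), so Σ_i C(r_i, 2) ≤ C(131, 2) = 8515. By convexity Σ_i C(r_i, 2) ≥ 10·C(z/10, 2) = z(z − 10)/(2·10), giving z² − 10z − 10·131·130 ≤ 0 and hence z ≤ (1/2)[10 + √(100 + 4·170300)] = (1/2)[10 + √681300] ≈ (1/2)(10 + 825.409) = 417.7045.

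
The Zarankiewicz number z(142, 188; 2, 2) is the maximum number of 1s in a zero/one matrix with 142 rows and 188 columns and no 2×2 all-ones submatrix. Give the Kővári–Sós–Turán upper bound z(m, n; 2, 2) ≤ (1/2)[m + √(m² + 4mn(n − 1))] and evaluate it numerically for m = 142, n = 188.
z(142, 188; 2, 2) ≤ (1/2)[142 + √(142² + 4·142·188·187)] = (1/2)[142 + √19988772] = 2306.4402

Kővári–Sós–Turán: let r_1, ..., r_142 be the row sums and z = Σ r_i the total number of 1s. Each pair of columns can share at most one row with both entries 1 (else a 2×2 all-ones block appears), so Σ_i C(r_i, 2) ≤ C(188, 2) = 17578. By convexity Σ_i C(r_i, 2) ≥ 142·C(z/142, 2) = z(z − 142)/(2·142), giving z² − 142z − 142·188·187 ≤ 0 and hence z ≤ (1/2)[142 + √(20164 + 4·4992152)] = (1/2)[142 + √19988772] ≈ (1/2)(142 + 4470.8805) = 2306.4402.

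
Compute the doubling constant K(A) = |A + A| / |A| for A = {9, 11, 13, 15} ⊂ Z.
K = |A + A| / |A| = 7/4

Enumerate A + A = {a + b : a, b ∈ A}. With |A| = 4, there are |A|^2 = 16 ordered sum pairs; collecting distinct values, A + A = {18, 20, 22, 24, 26, 28, 30}, so |A + A| = 7. Thus K = 7/4. Here |A + A| = 2|A| − 1 = 7, the minimum possible — so K = 7/4 is minimal, which holds iff A is an arithmetic progression.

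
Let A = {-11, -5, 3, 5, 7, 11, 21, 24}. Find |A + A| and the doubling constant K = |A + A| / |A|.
K = |A + A| / |A| = 30/8 = 15/4

Enumerate A + A = {a + b : a, b ∈ A}. With |A| = 8, there are |A|^2 = 64 ordered sum pairs; collecting distinct values, A + A = {-22, -16, -10, -8, -6, -4, -2, 0, 2, 6, 8, 10, 12, 13, 14, 16, 18, 19, 22, 24, 26, 27, 28, 29, 31, 32, 35, 42, 45, 48}, so |A + A| = 30. Thus K = 30/8 = 15/4. For comparison, the minimum possible |A + A| over all 8-element sets is 2·8 − 1 = 15 (so min K = 15/8), attained only by arithmetic progressions.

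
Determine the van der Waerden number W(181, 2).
W(181, 2) = 181 + 1 = 182

A 2-term AP is any pair of integers, so a monochromatic 2-AP exists iff some colour is used at least twice. With 181 colours, the colouring i ↦ i on {1, ..., 181} uses each colour once, avoiding any monochromatic pair, so W(181, 2) > 181. For {1, ..., 182}, pigeonhole forces two integers of the same colour, which form a monochromatic 2-AP. Hence W(181, 2) = 182.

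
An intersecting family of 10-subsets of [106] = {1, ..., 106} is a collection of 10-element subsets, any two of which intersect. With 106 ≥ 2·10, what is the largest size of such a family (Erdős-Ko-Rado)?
max |F| = C(105, 9) = 3005047770725

Erdős-Ko-Rado (1961): when n ≥ 2k, max |F| = C(n−1, k−1). The bound is attained by the star {A : i ∈ A} for any fixed i ∈ [n]. Here C(106−1, 10−1) = C(105, 9) = 3005047770725.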